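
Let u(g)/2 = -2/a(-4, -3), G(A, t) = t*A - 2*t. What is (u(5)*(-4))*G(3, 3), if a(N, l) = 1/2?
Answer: 96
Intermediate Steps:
a(N, l) = 1/2
G(A, t) = -2*t + A*t (G(A, t) = A*t - 2*t = -2*t + A*t)
u(g) = -8 (u(g) = 2*(-2/1/2) = 2*(-2*2) = 2*(-4) = -8)
(u(5)*(-4))*G(3, 3) = (-8*(-4))*(3*(-2 + 3)) = 32*(3*1) = 32*3 = 96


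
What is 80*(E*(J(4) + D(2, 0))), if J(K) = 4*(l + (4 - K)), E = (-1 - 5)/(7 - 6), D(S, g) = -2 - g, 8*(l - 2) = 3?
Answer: -3600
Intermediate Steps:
l = 19/8 (l = 2 + (⅛)*3 = 2 + 3/8 = 19/8 ≈ 2.3750)
E = -6 (E = -6/1 = -6*1 = -6)
J(K) = 51/2 - 4*K (J(K) = 4*(19/8 + (4 - K)) = 4*(51/8 - K) = 51/2 - 4*K)
80*(E*(J(4) + D(2, 0))) = 80*(-6*((51/2 - 4*4) + (-2 - 1*0))) = 80*(-6*((51/2 - 16) + (-2 + 0))) = 80*(-6*(19/2 - 2)) = 80*(-6*15/2) = 80*(-45) = -3600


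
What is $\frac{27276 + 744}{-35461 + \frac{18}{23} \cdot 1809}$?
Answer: $- \frac{644460}{783041} \approx -0.82302$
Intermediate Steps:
$\frac{27276 + 744}{-35461 + \frac{18}{23} \cdot 1809} = \frac{28020}{-35461 + 18 \cdot \frac{1}{23} \cdot 1809} = \frac{28020}{-35461 + \frac{18}{23} \cdot 1809} = \frac{28020}{-35461 + \frac{32562}{23}} = \frac{28020}{- \frac{783041}{23}} = 28020 \left(- \frac{23}{783041}\right) = - \frac{644460}{783041}$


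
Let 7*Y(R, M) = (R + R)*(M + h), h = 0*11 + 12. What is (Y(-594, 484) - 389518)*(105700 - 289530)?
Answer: 609557117420/7 ≈ 8.7080e+10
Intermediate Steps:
h = 12 (h = 0 + 12 = 12)
Y(R, M) = 2*R*(12 + M)/7 (Y(R, M) = ((R + R)*(M + 12))/7 = ((2*R)*(12 + M))/7 = (2*R*(12 + M))/7 = 2*R*(12 + M)/7)
(Y(-594, 484) - 389518)*(105700 - 289530) = ((2/7)*(-594)*(12 + 484) - 389518)*(105700 - 289530) = ((2/7)*(-594)*496 - 389518)*(-183830) = (-589248/7 - 389518)*(-183830) = -3315874/7*(-183830) = 609557117420/7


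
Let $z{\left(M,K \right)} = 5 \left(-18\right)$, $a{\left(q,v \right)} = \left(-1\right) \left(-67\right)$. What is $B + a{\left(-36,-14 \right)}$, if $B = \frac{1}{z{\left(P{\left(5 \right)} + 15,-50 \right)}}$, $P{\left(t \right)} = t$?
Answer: $\frac{6029}{90} \approx 66.989$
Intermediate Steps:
$a{\left(q,v \right)} = 67$
$z{\left(M,K \right)} = -90$
$B = - \frac{1}{90}$ ($B = \frac{1}{-90} = - \frac{1}{90} \approx -0.011111$)
$B + a{\left(-36,-14 \right)} = - \frac{1}{90} + 67 = \frac{6029}{90}$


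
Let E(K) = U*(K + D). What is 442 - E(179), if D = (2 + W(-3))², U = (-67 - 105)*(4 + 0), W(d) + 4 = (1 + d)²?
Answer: 126346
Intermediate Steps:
W(d) = -4 + (1 + d)²
U = -688 (U = -172*4 = -688)
D = 4 (D = (2 + (-4 + (1 - 3)²))² = (2 + (-4 + (-2)²))² = (2 + (-4 + 4))² = (2 + 0)² = 2² = 4)
E(K) = -2752 - 688*K (E(K) = -688*(K + 4) = -688*(4 + K) = -2752 - 688*K)
442 - E(179) = 442 - (-2752 - 688*179) = 442 - (-2752 - 123152) = 442 - 1*(-125904) = 442 + 125904 = 126346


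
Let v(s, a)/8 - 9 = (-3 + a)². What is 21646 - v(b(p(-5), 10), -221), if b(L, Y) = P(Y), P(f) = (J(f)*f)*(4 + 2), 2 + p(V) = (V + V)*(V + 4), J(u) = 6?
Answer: -379834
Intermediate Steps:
p(V) = -2 + 2*V*(4 + V) (p(V) = -2 + (V + V)*(V + 4) = -2 + (2*V)*(4 + V) = -2 + 2*V*(4 + V))
P(f) = 36*f (P(f) = (6*f)*(4 + 2) = (6*f)*6 = 36*f)
b(L, Y) = 36*Y
v(s, a) = 72 + 8*(-3 + a)²
21646 - v(b(p(-5), 10), -221) = 21646 - (72 + 8*(-3 - 221)²) = 21646 - (72 + 8*(-224)²) = 21646 - (72 + 8*50176) = 21646 - (72 + 401408) = 21646 - 1*401480 = 21646 - 401480 = -379834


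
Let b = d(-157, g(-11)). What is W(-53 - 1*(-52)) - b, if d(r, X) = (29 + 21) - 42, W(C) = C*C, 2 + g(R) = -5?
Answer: -7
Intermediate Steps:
g(R) = -7 (g(R) = -2 - 5 = -7)
W(C) = C**2
d(r, X) = 8 (d(r, X) = 50 - 42 = 8)
b = 8
W(-53 - 1*(-52)) - b = (-53 - 1*(-52))**2 - 1*8 = (-53 + 52)**2 - 8 = (-1)**2 - 8 = 1 - 8 = -7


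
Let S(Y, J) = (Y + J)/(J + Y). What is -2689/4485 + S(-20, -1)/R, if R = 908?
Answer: -2437127/4072380 ≈ -0.59845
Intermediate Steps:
S(Y, J) = 1 (S(Y, J) = (J + Y)/(J + Y) = 1)
-2689/4485 + S(-20, -1)/R = -2689/4485 + 1/908 = -2437127/4072380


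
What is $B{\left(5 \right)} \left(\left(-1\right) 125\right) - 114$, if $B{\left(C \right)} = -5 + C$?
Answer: $-114$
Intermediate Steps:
$B{\left(5 \right)} \left(\left(-1\right) 125\right) - 114 = \left(-5 + 5\right) \left(\left(-1\right) 125\right) - 114 = 0 \left(-125\right) - 114 = 0 - 114 = -114$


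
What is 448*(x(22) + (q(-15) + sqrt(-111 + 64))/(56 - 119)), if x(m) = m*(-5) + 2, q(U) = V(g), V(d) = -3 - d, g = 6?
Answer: -48320 - 64*I*sqrt(47)/9 ≈ -48320.0 - 48.751*I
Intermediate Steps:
q(U) = -9 (q(U) = -3 - 1*6 = -3 - 6 = -9)
x(m) = 2 - 5*m (x(m) = -5*m + 2 = 2 - 5*m)
448*(x(22) + (q(-15) + sqrt(-111 + 64))/(56 - 119)) = 448*((2 - 5*22) + (-9 + sqrt(-111 + 64))/(56 - 119)) = 448*((2 - 110) + (-9 + sqrt(-47))/(-63)) = 448*(-108 + (-9 + I*sqrt(47))*(-1/63)) = 448*(-108 + (1/7 - I*sqrt(47)/63)) = 448*(-755/7 - I*sqrt(47)/63) = -48320 - 64*I*sqrt(47)/9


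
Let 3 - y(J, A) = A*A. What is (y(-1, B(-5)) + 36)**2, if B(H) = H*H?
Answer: 343396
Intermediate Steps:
B(H) = H**2
y(J, A) = 3 - A**2 (y(J, A) = 3 - A*A = 3 - A**2)
(y(-1, B(-5)) + 36)**2 = ((3 - ((-5)**2)**2) + 36)**2 = ((3 - 1*25**2) + 36)**2 = ((3 - 1*625) + 36)**2 = ((3 - 625) + 36)**2 = (-622 + 36)**2 = (-586)**2 = 343396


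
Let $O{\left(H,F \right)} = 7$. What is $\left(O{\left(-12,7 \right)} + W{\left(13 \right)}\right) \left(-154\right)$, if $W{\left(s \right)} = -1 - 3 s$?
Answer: $5082$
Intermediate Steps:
$\left(O{\left(-12,7 \right)} + W{\left(13 \right)}\right) \left(-154\right) = \left(7 - 40\right) \left(-154\right) = \left(-33\right) \left(-154\right) = 5082$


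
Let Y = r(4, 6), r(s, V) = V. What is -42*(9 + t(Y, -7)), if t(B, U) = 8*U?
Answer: 1974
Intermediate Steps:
Y = 6
-42*(9 + t(Y, -7)) = -42*(9 + 8*(-7)) = -42*(9 - 56) = -42*(-47) = 1974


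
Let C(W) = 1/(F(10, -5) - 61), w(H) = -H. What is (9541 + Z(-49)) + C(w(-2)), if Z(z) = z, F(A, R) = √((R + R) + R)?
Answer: 35462051/3736 - I*√15/3736 ≈ 9492.0 - 0.0010367*I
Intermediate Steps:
F(A, R) = √3*√R (F(A, R) = √(2*R + R) = √(3*R) = √3*√R)
C(W) = 1/(-61 + I*√15) (C(W) = 1/(√3*√(-5) - 61) = 1/(√3*(I*√5) - 61) = 1/(I*√15 - 61) = 1/(-61 + I*√15))
(9541 + Z(-49)) + C(w(-2)) = (9541 - 49) + (-61/3736 - I*√15/3736) = 9492 + (-61/3736 - I*√15/3736) = 35462051/3736 - I*√15/3736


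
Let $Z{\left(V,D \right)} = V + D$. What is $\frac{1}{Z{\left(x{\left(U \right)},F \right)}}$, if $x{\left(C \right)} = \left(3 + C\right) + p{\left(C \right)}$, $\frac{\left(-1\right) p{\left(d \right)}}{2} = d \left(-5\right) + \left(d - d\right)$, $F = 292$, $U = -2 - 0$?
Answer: $\frac{1}{273} \approx 0.003663$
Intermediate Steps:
$U = -2$ ($U = -2 + 0 = -2$)
$p{\left(d \right)} = 10 d$ ($p{\left(d \right)} = - 2 \left(d \left(-5\right) + \left(d - d\right)\right) = - 2 \left(- 5 d + 0\right) = - 2 \left(- 5 d\right) = 10 d$)
$x{\left(C \right)} = 3 + 11 C$ ($x{\left(C \right)} = \left(3 + C\right) + 10 C = 3 + 11 C$)
$Z{\left(V,D \right)} = D + V$
$\frac{1}{Z{\left(x{\left(U \right)},F \right)}} = \frac{1}{292 + \left(3 + 11 \left(-2\right)\right)} = \frac{1}{292 + \left(3 - 22\right)} = \frac{1}{292 - 19} = \frac{1}{273}$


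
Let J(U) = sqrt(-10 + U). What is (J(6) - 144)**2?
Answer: 20732 - 576*I ≈ 20732.0 - 576.0*I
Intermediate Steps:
(J(6) - 144)**2 = (sqrt(-10 + 6) - 144)**2 = (sqrt(-4) - 144)**2 = (2*I - 144)**2 = (-144 + 2*I)**2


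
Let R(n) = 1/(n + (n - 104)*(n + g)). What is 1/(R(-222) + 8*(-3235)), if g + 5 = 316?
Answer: -29236/756627681 ≈ -3.8640e-5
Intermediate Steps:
g = 311 (g = -5 + 316 = 311)
R(n) = 1/(n + (-104 + n)*(311 + n)) (R(n) = 1/(n + (n - 104)*(n + 311)) = 1/(n + (-104 + n)*(311 + n)))
1/(R(-222) + 8*(-3235)) = 1/(1/(-32344 + (-222)² + 208*(-222)) + 8*(-3235)) = 1/(1/(-32344 + 49284 - 46176) - 25880) = 1/(1/(-29236) - 25880) = 1/(-1/29236 - 25880) = 1/(-756627681/29236) = -29236/756627681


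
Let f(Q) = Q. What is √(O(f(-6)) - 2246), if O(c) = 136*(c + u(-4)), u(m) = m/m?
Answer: I*√2926 ≈ 54.093*I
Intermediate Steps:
u(m) = 1
O(c) = 136 + 136*c (O(c) = 136*(c + 1) = 136*(1 + c) = 136 + 136*c)
√(O(f(-6)) - 2246) = √((136 + 136*(-6)) - 2246) = √((136 - 816) - 2246) = √(-680 - 2246) = √(-2926) = I*√2926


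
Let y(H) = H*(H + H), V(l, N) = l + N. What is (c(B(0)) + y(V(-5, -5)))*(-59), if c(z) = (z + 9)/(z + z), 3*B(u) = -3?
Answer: -11564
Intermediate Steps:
V(l, N) = N + l
y(H) = 2*H**2 (y(H) = H*(2*H) = 2*H**2)
B(u) = -1 (B(u) = (1/3)*(-3) = -1)
c(z) = (9 + z)/(2*z) (c(z) = (9 + z)/((2*z)) = (9 + z)*(1/(2*z)) = (9 + z)/(2*z))
(c(B(0)) + y(V(-5, -5)))*(-59) = ((1/2)*(9 - 1)/(-1) + 2*(-5 - 5)**2)*(-59) = ((1/2)*(-1)*8 + 2*(-10)**2)*(-59) = (-4 + 2*100)*(-59) = (-4 + 200)*(-59) = 196*(-59) = -11564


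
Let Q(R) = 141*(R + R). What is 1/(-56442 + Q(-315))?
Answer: -1/145272 ≈ -6.8836e-6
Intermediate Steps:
Q(R) = 282*R (Q(R) = 141*(2*R) = 282*R)
1/(-56442 + Q(-315)) = 1/(-56442 + 282*(-315)) = 1/(-56442 - 88830) = 1/(-145272) = -1/145272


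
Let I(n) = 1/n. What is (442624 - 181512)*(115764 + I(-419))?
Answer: 12665267587880/419 ≈ 3.0227e+10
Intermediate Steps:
(442624 - 181512)*(115764 + I(-419)) = (442624 - 181512)*(115764 + 1/(-419)) = 261112*(115764 - 1/419) = 261112*(48505115/419) = 12665267587880/419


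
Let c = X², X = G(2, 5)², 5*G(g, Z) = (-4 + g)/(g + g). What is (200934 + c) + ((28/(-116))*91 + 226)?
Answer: 58330030029/290000 ≈ 2.0114e+5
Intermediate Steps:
G(g, Z) = (-4 + g)/(10*g) (G(g, Z) = ((-4 + g)/(g + g))/5 = ((-4 + g)/((2*g)))/5 = ((-4 + g)*(1/(2*g)))/5 = ((-4 + g)/(2*g))/5 = (-4 + g)/(10*g))
X = 1/100 (X = ((⅒)*(-4 + 2)/2)² = ((⅒)*(½)*(-2))² = (-⅒)² = 1/100 ≈ 0.010000)
c = 1/10000 (c = (1/100)² = 1/10000 ≈ 0.00010000)
(200934 + c) + ((28/(-116))*91 + 226) = (200934 + 1/10000) + ((28/(-116))*91 + 226) = 2009340001/10000 + ((28*(-1/116))*91 + 226) = 2009340001/10000 + (-7/29*91 + 226) = 2009340001/10000 + (-637/29 + 226) = 2009340001/10000 + 5917/29 = 58330030029/290000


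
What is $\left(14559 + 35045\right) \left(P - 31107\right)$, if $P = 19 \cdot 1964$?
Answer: $307991236$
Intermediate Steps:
$P = 37316$
$\left(14559 + 35045\right) \left(P - 31107\right) = \left(14559 + 35045\right) \left(37316 - 31107\right) = 49604 \cdot 6209 = 307991236$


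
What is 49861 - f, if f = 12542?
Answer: 37319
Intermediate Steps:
49861 - f = 49861 - 1*12542 = 49861 - 12542 = 37319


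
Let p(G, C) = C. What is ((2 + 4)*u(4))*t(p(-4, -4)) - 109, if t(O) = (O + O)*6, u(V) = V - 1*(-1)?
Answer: -1549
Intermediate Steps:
u(V) = 1 + V (u(V) = V + 1 = 1 + V)
t(O) = 12*O (t(O) = (2*O)*6 = 12*O)
((2 + 4)*u(4))*t(p(-4, -4)) - 109 = ((2 + 4)*(1 + 4))*(12*(-4)) - 109 = (6*5)*(-48) - 109 = 30*(-48) - 109 = -1440 - 109 = -1549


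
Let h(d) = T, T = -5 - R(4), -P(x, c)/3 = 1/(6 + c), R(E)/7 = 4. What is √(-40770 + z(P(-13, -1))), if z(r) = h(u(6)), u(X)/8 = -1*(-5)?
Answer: I*√40803 ≈ 202.0*I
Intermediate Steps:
R(E) = 28 (R(E) = 7*4 = 28)
u(X) = 40 (u(X) = 8*(-1*(-5)) = 8*5 = 40)
P(x, c) = -3/(6 + c)
T = -33 (T = -5 - 1*28 = -5 - 28 = -33)
h(d) = -33
z(r) = -33
√(-40770 + z(P(-13, -1))) = √(-40770 - 33) = √(-40803) = I*√40803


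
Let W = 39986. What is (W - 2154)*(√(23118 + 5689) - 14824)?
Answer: -560821568 + 37832*√28807 ≈ -5.5440e+8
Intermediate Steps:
(W - 2154)*(√(23118 + 5689) - 14824) = (39986 - 2154)*(√(23118 + 5689) - 14824) = 37832*(√28807 - 14824) = 37832*(-14824 + √28807) = -560821568 + 37832*√28807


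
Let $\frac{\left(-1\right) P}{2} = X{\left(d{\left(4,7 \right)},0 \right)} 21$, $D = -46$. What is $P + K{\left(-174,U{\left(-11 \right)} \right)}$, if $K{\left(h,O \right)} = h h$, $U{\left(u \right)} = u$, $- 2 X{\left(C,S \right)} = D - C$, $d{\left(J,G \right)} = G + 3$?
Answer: $29100$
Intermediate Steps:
$d{\left(J,G \right)} = 3 + G$
$X{\left(C,S \right)} = 23 + \frac{C}{2}$ ($X{\left(C,S \right)} = - \frac{-46 - C}{2} = 23 + \frac{C}{2}$)
$K{\left(h,O \right)} = h^{2}$
$P = -1176$ ($P = - 2 \left(23 + \frac{3 + 7}{2}\right) 21 = - 2 \left(23 + \frac{1}{2} \cdot 10\right) 21 = - 2 \left(23 + 5\right) 21 = - 2 \cdot 28 \cdot 21 = \left(-2\right) 588 = -1176$)
$P + K{\left(-174,U{\left(-11 \right)} \right)} = -1176 + \left(-174\right)^{2} = -1176 + 30276 = 29100$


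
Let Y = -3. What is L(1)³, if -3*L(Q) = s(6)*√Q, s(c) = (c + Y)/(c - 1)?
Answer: -1/125 ≈ -0.0080000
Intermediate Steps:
s(c) = (-3 + c)/(-1 + c) (s(c) = (c - 3)/(c - 1) = (-3 + c)/(-1 + c))
L(Q) = -√Q/5 (L(Q) = -(-3 + 6)/(-1 + 6)*√Q/3 = -3/5*√Q/3 = -(⅕)*3*√Q/3 = -√Q/5)
L(1)³ = (-√1/5)³ = (-⅕*1)³ = (-⅕)³ = -1/125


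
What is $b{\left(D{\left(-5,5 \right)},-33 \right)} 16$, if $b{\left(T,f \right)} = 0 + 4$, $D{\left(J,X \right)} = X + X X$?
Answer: $64$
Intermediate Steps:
$D{\left(J,X \right)} = X + X^{2}$
$b{\left(T,f \right)} = 4$
$b{\left(D{\left(-5,5 \right)},-33 \right)} 16 = 4 \cdot 16 = 64$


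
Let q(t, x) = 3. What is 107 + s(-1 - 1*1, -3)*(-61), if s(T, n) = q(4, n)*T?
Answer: 473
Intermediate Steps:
s(T, n) = 3*T
107 + s(-1 - 1*1, -3)*(-61) = 107 + (3*(-1 - 1*1))*(-61) = 107 + (3*(-1 - 1))*(-61) = 107 + (3*(-2))*(-61) = 107 - 6*(-61) = 107 + 366 = 473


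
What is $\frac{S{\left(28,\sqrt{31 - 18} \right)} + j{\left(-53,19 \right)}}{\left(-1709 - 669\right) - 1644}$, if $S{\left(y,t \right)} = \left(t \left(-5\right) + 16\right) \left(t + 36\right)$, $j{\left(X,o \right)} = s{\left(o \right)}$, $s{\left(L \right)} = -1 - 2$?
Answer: $- \frac{254}{2011} + \frac{82 \sqrt{13}}{2011} \approx 0.020714$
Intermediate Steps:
$s{\left(L \right)} = -3$ ($s{\left(L \right)} = -1 - 2 = -3$)
$j{\left(X,o \right)} = -3$
$S{\left(y,t \right)} = \left(16 - 5 t\right) \left(36 + t\right)$ ($S{\left(y,t \right)} = \left(- 5 t + 16\right) \left(36 + t\right) = \left(16 - 5 t\right) \left(36 + t\right)$)
$\frac{S{\left(28,\sqrt{31 - 18} \right)} + j{\left(-53,19 \right)}}{\left(-1709 - 669\right) - 1644} = \frac{\left(576 - 164 \sqrt{31 - 18} - 5 \left(\sqrt{31 - 18}\right)^{2}\right) - 3}{\left(-1709 - 669\right) - 1644} = \frac{\left(576 - 164 \sqrt{13} - 5 \left(\sqrt{13}\right)^{2}\right) - 3}{\left(-1709 - 669\right) - 1644} = \frac{\left(576 - 164 \sqrt{13} - 65\right) - 3}{-2378 - 1644} = \frac{\left(576 - 164 \sqrt{13} - 65\right) - 3}{-4022} = \left(\left(511 - 164 \sqrt{13}\right) - 3\right) \left(- \frac{1}{4022}\right) = \left(508 - 164 \sqrt{13}\right) \left(- \frac{1}{4022}\right) = - \frac{254}{2011} + \frac{82 \sqrt{13}}{2011}$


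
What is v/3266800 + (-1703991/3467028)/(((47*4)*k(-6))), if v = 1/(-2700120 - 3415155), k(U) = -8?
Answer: 709193257267547081/2170213629429131280000 ≈ 0.00032678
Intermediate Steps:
v = -1/6115275 (v = 1/(-6115275) = -1/6115275 ≈ -1.6352e-7)
v/3266800 + (-1703991/3467028)/(((47*4)*k(-6))) = -1/6115275/3266800 + (-1703991/3467028)/(((47*4)*(-8))) = -1/6115275*1/3266800 + (-1703991*1/3467028)/((188*(-8))) = -1/19977380370000 - 567997/1155676/(-1504) = -1/19977380370000 - 567997/1155676*(-1/1504) = -1/19977380370000 + 567997/1738136704 = 709193257267547081/2170213629429131280000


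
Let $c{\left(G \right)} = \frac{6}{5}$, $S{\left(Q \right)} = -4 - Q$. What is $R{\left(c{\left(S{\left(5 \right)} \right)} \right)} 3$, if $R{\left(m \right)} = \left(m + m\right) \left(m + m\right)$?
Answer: $\frac{432}{25} \approx 17.28$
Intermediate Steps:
$c{\left(G \right)} = \frac{6}{5}$ ($c{\left(G \right)} = 6 \cdot \frac{1}{5} = \frac{6}{5}$)
$R{\left(m \right)} = 4 m^{2}$ ($R{\left(m \right)} = 2 m 2 m = 4 m^{2}$)
$R{\left(c{\left(S{\left(5 \right)} \right)} \right)} 3 = 4 \left(\frac{6}{5}\right)^{2} \cdot 3 = 4 \cdot \frac{36}{25} \cdot 3 = \frac{144}{25} \cdot 3 = \frac{432}{25}$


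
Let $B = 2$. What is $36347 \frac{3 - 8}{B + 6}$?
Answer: $- \frac{181735}{8} \approx -22717.0$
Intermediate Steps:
$36347 \frac{3 - 8}{B + 6} = 36347 \frac{3 - 8}{2 + 6} = 36347 \left(- \frac{5}{8}\right) = - \frac{181735}{8}$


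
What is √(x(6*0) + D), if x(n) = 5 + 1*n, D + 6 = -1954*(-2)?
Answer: √3907 ≈ 62.506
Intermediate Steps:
D = 3902 (D = -6 - 1954*(-2) = -6 + 3908 = 3902)
x(n) = 5 + n
√(x(6*0) + D) = √((5 + 6*0) + 3902) = √((5 + 0) + 3902) = √(5 + 3902) = √3907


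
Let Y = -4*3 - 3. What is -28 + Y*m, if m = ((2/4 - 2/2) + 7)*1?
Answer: -251/2 ≈ -125.50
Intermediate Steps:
Y = -15 (Y = -12 - 3 = -15)
m = 13/2 (m = ((2*(1/4) - 2*1/2) + 7)*1 = ((1/2 - 1) + 7)*1 = (-1/2 + 7)*1 = (13/2)*1 = 13/2 ≈ 6.5000)
-28 + Y*m = -28 - 15*13/2 = -28 - 195/2 = -251/2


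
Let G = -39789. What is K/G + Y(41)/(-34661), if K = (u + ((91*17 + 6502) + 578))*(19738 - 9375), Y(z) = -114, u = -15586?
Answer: 2499621267283/1379126529 ≈ 1812.5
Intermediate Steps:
K = -72116117 (K = (-15586 + ((91*17 + 6502) + 578))*(19738 - 9375) = (-15586 + ((1547 + 6502) + 578))*10363 = (-15586 + (8049 + 578))*10363 = (-15586 + 8627)*10363 = -6959*10363 = -72116117)
K/G + Y(41)/(-34661) = -72116117/(-39789) - 114/(-34661) = -72116117*(-1/39789) - 114*(-1/34661) = 72116117/39789 + 114/34661 = 2499621267283/1379126529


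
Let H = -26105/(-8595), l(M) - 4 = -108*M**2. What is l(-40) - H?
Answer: -297041545/1719 ≈ -1.7280e+5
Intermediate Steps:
l(M) = 4 - 108*M**2
H = 5221/1719 (H = -26105*(-1/8595) = 5221/1719 ≈ 3.0372)
l(-40) - H = (4 - 108*(-40)**2) - 1*5221/1719 = (4 - 108*1600) - 5221/1719 = (4 - 172800) - 5221/1719 = -172796 - 5221/1719 = -297041545/1719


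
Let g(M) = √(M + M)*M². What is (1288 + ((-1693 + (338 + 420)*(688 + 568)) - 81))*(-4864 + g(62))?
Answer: -4628397568 + 7315608656*√31 ≈ 3.6103e+10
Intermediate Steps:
g(M) = √2*M^(5/2) (g(M) = √(2*M)*M² = (√2*√M)*M² = √2*M^(5/2))
(1288 + ((-1693 + (338 + 420)*(688 + 568)) - 81))*(-4864 + g(62)) = (1288 + ((-1693 + (338 + 420)*(688 + 568)) - 81))*(-4864 + √2*62^(5/2)) = (1288 + ((-1693 + 758*1256) - 81))*(-4864 + √2*(3844*√62)) = (1288 + ((-1693 + 952048) - 81))*(-4864 + 7688*√31) = (1288 + (950355 - 81))*(-4864 + 7688*√31) = (1288 + 950274)*(-4864 + 7688*√31) = 951562*(-4864 + 7688*√31) = -4628397568 + 7315608656*√31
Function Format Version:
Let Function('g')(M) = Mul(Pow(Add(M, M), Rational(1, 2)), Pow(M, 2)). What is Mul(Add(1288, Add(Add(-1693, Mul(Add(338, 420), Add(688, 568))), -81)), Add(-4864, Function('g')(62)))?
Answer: Add(-4628397568, Mul(7315608656, Pow(31, Rational(1, 2)))) ≈ 3.6103e+10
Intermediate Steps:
Function('g')(M) = Mul(Pow(2, Rational(1, 2)), Pow(M, Rational(5, 2))) (Function('g')(M) = Mul(Pow(Mul(2, M), Rational(1, 2)), Pow(M, 2)) = Mul(Mul(Pow(2, Rational(1, 2)), Pow(M, Rational(1, 2))), Pow(M, 2)) = Mul(Pow(2, Rational(1, 2)), Pow(M, Rational(5, 2))))
Mul(Add(1288, Add(Add(-1693, Mul(Add(338, 420), Add(688, 568))), -81)), Add(-4864, Function('g')(62))) = Mul(Add(1288, Add(Add(-1693, Mul(Add(338, 420), Add(688, 568))), -81)), Add(-4864, Mul(Pow(2, Rational(1, 2)), Pow(62, Rational(5, 2))))) = Mul(Add(1288, Add(Add(-1693, Mul(758, 1256)), -81)), Add(-4864, Mul(Pow(2, Rational(1, 2)), Mul(3844, Pow(62, Rational(1, 2)))))) = Mul(Add(1288, Add(Add(-1693, 952048), -81)), Add(-4864, Mul(7688, Pow(31, Rational(1, 2))))) = Mul(Add(1288, Add(950355, -81)), Add(-4864, Mul(7688, Pow(31, Rational(1, 2))))) = Mul(Add(1288, 950274), Add(-4864, Mul(7688, Pow(31, Rational(1, 2))))) = Mul(951562, Add(-4864, Mul(7688, Pow(31, Rational(1, 2))))) = Add(-4628397568, Mul(7315608656, Pow(31, Rational(1, 2))))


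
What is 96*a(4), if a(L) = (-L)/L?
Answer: -96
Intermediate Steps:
a(L) = -1
96*a(4) = 96*(-1) = -96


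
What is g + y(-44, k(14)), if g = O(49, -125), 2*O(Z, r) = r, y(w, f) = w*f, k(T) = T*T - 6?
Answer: -16845/2 ≈ -8422.5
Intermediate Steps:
k(T) = -6 + T² (k(T) = T² - 6 = -6 + T²)
y(w, f) = f*w
O(Z, r) = r/2
g = -125/2 (g = (½)*(-125) = -125/2 ≈ -62.500)
g + y(-44, k(14)) = -125/2 + (-6 + 14²)*(-44) = -125/2 + (-6 + 196)*(-44) = -125/2 + 190*(-44) = -125/2 - 8360 = -16845/2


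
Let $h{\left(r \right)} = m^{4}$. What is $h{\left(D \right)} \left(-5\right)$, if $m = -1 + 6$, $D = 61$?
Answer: $-3125$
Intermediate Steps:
$m = 5$
$h{\left(r \right)} = 625$ ($h{\left(r \right)} = 5^{4} = 625$)
$h{\left(D \right)} \left(-5\right) = 625 \left(-5\right) = -3125$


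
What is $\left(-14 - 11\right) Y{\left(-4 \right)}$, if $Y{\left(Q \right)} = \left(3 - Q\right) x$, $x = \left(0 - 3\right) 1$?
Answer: $525$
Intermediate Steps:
$x = -3$ ($x = \left(-3\right) 1 = -3$)
$Y{\left(Q \right)} = -9 + 3 Q$ ($Y{\left(Q \right)} = \left(3 - Q\right) \left(-3\right) = -9 + 3 Q$)
$\left(-14 - 11\right) Y{\left(-4 \right)} = \left(-14 - 11\right) \left(-9 + 3 \left(-4\right)\right) = - 25 \left(-9 - 12\right) = \left(-25\right) \left(-21\right) = 525$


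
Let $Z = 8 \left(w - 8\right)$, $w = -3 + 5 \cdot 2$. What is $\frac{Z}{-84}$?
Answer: $\frac{2}{21} \approx 0.095238$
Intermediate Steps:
$w = 7$ ($w = -3 + 10 = 7$)
$Z = -8$ ($Z = 8 \left(7 - 8\right) = 8 \left(-1\right) = -8$)
$\frac{Z}{-84} = - \frac{8}{-84} = \left(-8\right) \left(- \frac{1}{84}\right) = \frac{2}{21}$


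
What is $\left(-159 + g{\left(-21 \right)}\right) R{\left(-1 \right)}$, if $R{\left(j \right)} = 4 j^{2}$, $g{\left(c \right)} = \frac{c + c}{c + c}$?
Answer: $-632$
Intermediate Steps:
$g{\left(c \right)} = 1$ ($g{\left(c \right)} = \frac{2 c}{2 c} = 2 c \frac{1}{2 c} = 1$)
$\left(-159 + g{\left(-21 \right)}\right) R{\left(-1 \right)} = \left(-159 + 1\right) 4 \left(-1\right)^{2} = - 158 \cdot 4 \cdot 1 = \left(-158\right) 4 = -632$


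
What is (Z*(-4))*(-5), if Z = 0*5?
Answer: 0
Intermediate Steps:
Z = 0
(Z*(-4))*(-5) = (0*(-4))*(-5) = 0*(-5) = 0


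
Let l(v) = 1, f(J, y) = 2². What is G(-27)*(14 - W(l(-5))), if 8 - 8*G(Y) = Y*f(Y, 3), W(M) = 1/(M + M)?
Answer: 783/4 ≈ 195.75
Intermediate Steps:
f(J, y) = 4
W(M) = 1/(2*M)
G(Y) = 1 - Y/2 (G(Y) = 1 - Y*4/8 = 1 - Y/2)
G(-27)*(14 - W(l(-5))) = (1 - ½*(-27))*(14 - 1/(2*1)) = (1 + 27/2)*(14 - 1/2) = 29*(14 - 1*½)/2 = 29*(14 - ½)/2 = (29/2)*(27/2) = 783/4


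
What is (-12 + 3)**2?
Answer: 81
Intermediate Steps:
(-12 + 3)**2 = (-9)**2 = 81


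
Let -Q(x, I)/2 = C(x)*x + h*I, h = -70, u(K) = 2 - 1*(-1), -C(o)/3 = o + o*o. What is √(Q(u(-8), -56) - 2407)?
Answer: I*√10031 ≈ 100.15*I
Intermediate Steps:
C(o) = -3*o - 3*o² (C(o) = -3*(o + o*o) = -3*(o + o²) = -3*o - 3*o²)
u(K) = 3 (u(K) = 2 + 1 = 3)
Q(x, I) = 140*I + 6*x²*(1 + x) (Q(x, I) = -2*((-3*x*(1 + x))*x - 70*I) = -2*(-3*x²*(1 + x) - 70*I) = -2*(-70*I - 3*x²*(1 + x)) = 140*I + 6*x²*(1 + x))
√(Q(u(-8), -56) - 2407) = √((140*(-56) + 6*3²*(1 + 3)) - 2407) = √((-7840 + 6*9*4) - 2407) = √((-7840 + 216) - 2407) = √(-7624 - 2407) = √(-10031) = I*√10031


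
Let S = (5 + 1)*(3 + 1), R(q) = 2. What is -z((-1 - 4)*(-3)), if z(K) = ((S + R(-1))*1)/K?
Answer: -26/15 ≈ -1.7333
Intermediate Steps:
S = 24 (S = 6*4 = 24)
z(K) = 26/K (z(K) = ((24 + 2)*1)/K = (26*1)/K = 26/K)
-z((-1 - 4)*(-3)) = -26/((-1 - 4)*(-3)) = -26/((-5*(-3))) = -26/15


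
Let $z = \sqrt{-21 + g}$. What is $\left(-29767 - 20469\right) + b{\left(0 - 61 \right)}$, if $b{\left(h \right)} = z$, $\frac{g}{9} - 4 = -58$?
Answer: $-50236 + 13 i \sqrt{3} \approx -50236.0 + 22.517 i$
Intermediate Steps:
$g = -486$ ($g = 36 + 9 \left(-58\right) = 36 - 522 = -486$)
$z = 13 i \sqrt{3}$ ($z = \sqrt{-21 - 486} = \sqrt{-507} = 13 i \sqrt{3} \approx 22.517 i$)
$b{\left(h \right)} = 13 i \sqrt{3}$
$\left(-29767 - 20469\right) + b{\left(0 - 61 \right)} = \left(-29767 - 20469\right) + 13 i \sqrt{3} = -50236 + 13 i \sqrt{3}$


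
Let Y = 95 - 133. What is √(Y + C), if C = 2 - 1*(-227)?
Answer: √191 ≈ 13.820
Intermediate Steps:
C = 229 (C = 2 + 227 = 229)
Y = -38
√(Y + C) = √(-38 + 229) = √191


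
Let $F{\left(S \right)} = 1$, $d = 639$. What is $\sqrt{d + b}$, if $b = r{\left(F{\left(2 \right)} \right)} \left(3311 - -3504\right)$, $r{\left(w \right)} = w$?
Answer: $\sqrt{7454} \approx 86.337$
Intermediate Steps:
$b = 6815$ ($b = 1 \left(3311 - -3504\right) = 1 \left(3311 + 3504\right) = 1 \cdot 6815 = 6815$)
$\sqrt{d + b} = \sqrt{639 + 6815} = \sqrt{7454}$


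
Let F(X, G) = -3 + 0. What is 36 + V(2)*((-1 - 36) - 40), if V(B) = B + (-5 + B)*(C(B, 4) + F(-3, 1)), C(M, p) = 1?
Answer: -580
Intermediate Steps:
F(X, G) = -3
V(B) = 10 - B (V(B) = B + (-5 + B)*(1 - 3) = B + (-5 + B)*(-2) = B + (10 - 2*B) = 10 - B)
36 + V(2)*((-1 - 36) - 40) = 36 + (10 - 1*2)*((-1 - 36) - 40) = 36 + (10 - 2)*(-37 - 40) = 36 + 8*(-77) = 36 - 616 = -580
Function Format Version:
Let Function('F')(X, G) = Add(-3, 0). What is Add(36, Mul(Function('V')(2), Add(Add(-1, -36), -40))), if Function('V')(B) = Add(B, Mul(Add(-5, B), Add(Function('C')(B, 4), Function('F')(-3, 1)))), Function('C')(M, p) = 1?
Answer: -580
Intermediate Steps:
Function('F')(X, G) = -3
Function('V')(B) = Add(10, Mul(-1, B)) (Function('V')(B) = Add(B, Mul(Add(-5, B), Add(1, -3))) = Add(B, Mul(Add(-5, B), -2)) = Add(B, Add(10, Mul(-2, B))) = Add(10, Mul(-1, B)))
Add(36, Mul(Function('V')(2), Add(Add(-1, -36), -40))) = Add(36, Mul(Add(10, Mul(-1, 2)), Add(Add(-1, -36), -40))) = Add(36, Mul(Add(10, -2), Add(-37, -40))) = Add(36, Mul(8, -77)) = Add(36, -616) = -580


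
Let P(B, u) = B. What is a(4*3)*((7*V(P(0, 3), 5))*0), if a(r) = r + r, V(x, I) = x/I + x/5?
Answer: 0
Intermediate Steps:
V(x, I) = x/5 + x/I (V(x, I) = x/I + x*(⅕) = x/I + x/5 = x/5 + x/I)
a(r) = 2*r
a(4*3)*((7*V(P(0, 3), 5))*0) = (2*(4*3))*((7*((⅕)*0 + 0/5))*0) = (2*12)*((7*(0 + 0*(⅕)))*0) = 24*((7*(0 + 0))*0) = 24*((7*0)*0) = 24*(0*0) = 24*0 = 0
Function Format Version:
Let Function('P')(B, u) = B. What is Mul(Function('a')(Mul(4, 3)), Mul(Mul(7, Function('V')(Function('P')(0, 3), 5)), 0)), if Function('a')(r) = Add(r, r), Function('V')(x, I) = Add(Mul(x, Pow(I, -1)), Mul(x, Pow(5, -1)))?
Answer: 0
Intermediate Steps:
Function('V')(x, I) = Add(Mul(Rational(1, 5), x), Mul(x, Pow(I, -1))) (Function('V')(x, I) = Add(Mul(x, Pow(I, -1)), Mul(x, Rational(1, 5))) = Add(Mul(x, Pow(I, -1)), Mul(Rational(1, 5), x)) = Add(Mul(Rational(1, 5), x), Mul(x, Pow(I, -1))))
Function('a')(r) = Mul(2, r)
Mul(Function('a')(Mul(4, 3)), Mul(Mul(7, Function('V')(Function('P')(0, 3), 5)), 0)) = Mul(Mul(2, Mul(4, 3)), Mul(Mul(7, Add(Mul(Rational(1, 5), 0), Mul(0, Pow(5, -1)))), 0)) = Mul(Mul(2, 12), Mul(Mul(7, Add(0, Mul(0, Rational(1, 5)))), 0)) = Mul(24, Mul(Mul(7, Add(0, 0)), 0)) = Mul(24, Mul(Mul(7, 0), 0)) = Mul(24, Mul(0, 0)) = Mul(24, 0) = 0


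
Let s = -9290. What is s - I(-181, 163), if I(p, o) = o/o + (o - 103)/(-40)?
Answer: -18579/2 ≈ -9289.5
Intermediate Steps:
I(p, o) = 143/40 - o/40 (I(p, o) = 1 + (-103 + o)*(-1/40) = 1 + (103/40 - o/40) = 143/40 - o/40)
s - I(-181, 163) = -9290 - (143/40 - 1/40*163) = -9290 - (143/40 - 163/40) = -9290 - 1*(-½) = -9290 + ½ = -18579/2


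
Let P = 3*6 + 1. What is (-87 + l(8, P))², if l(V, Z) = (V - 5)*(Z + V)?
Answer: 36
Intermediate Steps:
P = 19 (P = 18 + 1 = 19)
l(V, Z) = (-5 + V)*(V + Z)
(-87 + l(8, P))² = (-87 + (8² - 5*8 - 5*19 + 8*19))² = (-87 + (64 - 40 - 95 + 152))² = (-87 + 81)² = (-6)² = 36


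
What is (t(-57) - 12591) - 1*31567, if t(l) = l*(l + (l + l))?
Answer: -34411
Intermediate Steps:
t(l) = 3*l**2 (t(l) = l*(l + 2*l) = l*(3*l) = 3*l**2)
(t(-57) - 12591) - 1*31567 = (3*(-57)**2 - 12591) - 1*31567 = (3*3249 - 12591) - 31567 = (9747 - 12591) - 31567 = -2844 - 31567 = -34411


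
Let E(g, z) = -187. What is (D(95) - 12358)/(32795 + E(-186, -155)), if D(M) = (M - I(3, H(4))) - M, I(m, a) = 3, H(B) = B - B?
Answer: -12361/32608 ≈ -0.37908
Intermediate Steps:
H(B) = 0
D(M) = -3 (D(M) = (M - 1*3) - M = (M - 3) - M = (-3 + M) - M = -3)
(D(95) - 12358)/(32795 + E(-186, -155)) = (-3 - 12358)/(32795 - 187) = -12361/32608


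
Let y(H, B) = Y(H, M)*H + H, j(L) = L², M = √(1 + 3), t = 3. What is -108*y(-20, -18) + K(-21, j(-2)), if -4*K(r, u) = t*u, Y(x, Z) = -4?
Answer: -6483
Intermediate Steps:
M = 2 (M = √4 = 2)
K(r, u) = -3*u/4
y(H, B) = -3*H (y(H, B) = -4*H + H = -3*H)
-108*y(-20, -18) + K(-21, j(-2)) = -(-324)*(-20) - ¾*(-2)² = -108*60 - ¾*4 = -6480 - 3 = -6483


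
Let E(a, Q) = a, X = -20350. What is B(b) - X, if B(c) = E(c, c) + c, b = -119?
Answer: 20112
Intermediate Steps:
B(c) = 2*c (B(c) = c + c = 2*c)
B(b) - X = 2*(-119) - 1*(-20350) = -238 + 20350 = 20112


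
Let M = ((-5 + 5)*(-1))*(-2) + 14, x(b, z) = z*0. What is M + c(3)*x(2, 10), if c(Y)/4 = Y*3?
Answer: 14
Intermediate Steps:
c(Y) = 12*Y (c(Y) = 4*(Y*3) = 4*(3*Y) = 12*Y)
x(b, z) = 0
M = 14 (M = (0*(-1))*(-2) + 14 = 0*(-2) + 14 = 0 + 14 = 14)
M + c(3)*x(2, 10) = 14 + (12*3)*0 = 14 + 36*0 = 14 + 0 = 14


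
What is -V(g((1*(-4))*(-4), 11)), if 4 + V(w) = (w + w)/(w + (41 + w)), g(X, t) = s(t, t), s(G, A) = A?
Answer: 230/63 ≈ 3.6508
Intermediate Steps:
g(X, t) = t
V(w) = -4 + 2*w/(41 + 2*w) (V(w) = -4 + (w + w)/(w + (41 + w)) = -4 + (2*w)/(41 + 2*w) = -4 + 2*w/(41 + 2*w))
-V(g((1*(-4))*(-4), 11)) = -2*(-82 - 3*11)/(41 + 2*11) = -2*(-82 - 33)/(41 + 22) = -2*(-115)/63 = -1*(-230/63) = 230/63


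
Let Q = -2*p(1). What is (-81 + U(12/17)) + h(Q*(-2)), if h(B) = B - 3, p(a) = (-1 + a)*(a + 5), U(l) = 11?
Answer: -73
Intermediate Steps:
p(a) = (-1 + a)*(5 + a)
Q = 0 (Q = -2*(-5 + 1² + 4*1) = -2*(-5 + 1 + 4) = -2*0 = 0)
h(B) = -3 + B
(-81 + U(12/17)) + h(Q*(-2)) = (-81 + 11) + (-3 + 0*(-2)) = -70 + (-3 + 0) = -70 - 3 = -73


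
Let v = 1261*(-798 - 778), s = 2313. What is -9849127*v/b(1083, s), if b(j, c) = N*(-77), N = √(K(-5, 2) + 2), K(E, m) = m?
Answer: -9786762327836/77 ≈ -1.2710e+11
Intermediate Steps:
v = -1987336 (v = 1261*(-1576) = -1987336)
N = 2 (N = √(2 + 2) = √4 = 2)
b(j, c) = -154 (b(j, c) = 2*(-77) = -154)
-9849127*v/b(1083, s) = -9849127/((-154/(-1987336))) = -9849127/((-154*(-1/1987336))) = -9849127/77/993668 = -9849127*993668/77 = -9786762327836/77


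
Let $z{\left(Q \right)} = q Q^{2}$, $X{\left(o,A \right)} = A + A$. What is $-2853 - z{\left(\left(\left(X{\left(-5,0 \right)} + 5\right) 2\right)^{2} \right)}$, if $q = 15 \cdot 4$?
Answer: $-602853$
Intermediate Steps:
$X{\left(o,A \right)} = 2 A$
$q = 60$
$z{\left(Q \right)} = 60 Q^{2}$
$-2853 - z{\left(\left(\left(X{\left(-5,0 \right)} + 5\right) 2\right)^{2} \right)} = -2853 - 60 \left(\left(\left(2 \cdot 0 + 5\right) 2\right)^{2}\right)^{2} = -2853 - 60 \left(\left(\left(0 + 5\right) 2\right)^{2}\right)^{2} = -2853 - 60 \left(\left(5 \cdot 2\right)^{2}\right)^{2} = -2853 - 60 \left(10^{2}\right)^{2} = -2853 - 60 \cdot 100^{2} = -2853 - 60 \cdot 10000 = -2853 - 600000 = -602853$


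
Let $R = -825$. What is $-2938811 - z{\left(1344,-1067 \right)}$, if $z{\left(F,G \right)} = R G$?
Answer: $-3819086$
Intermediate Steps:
$z{\left(F,G \right)} = - 825 G$
$-2938811 - z{\left(1344,-1067 \right)} = -2938811 - \left(-825\right) \left(-1067\right) = -2938811 - 880275 = -3819086$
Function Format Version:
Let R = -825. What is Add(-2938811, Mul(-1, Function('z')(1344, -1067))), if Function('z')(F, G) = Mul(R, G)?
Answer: -3819086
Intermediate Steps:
Function('z')(F, G) = Mul(-825, G)
Add(-2938811, Mul(-1, Function('z')(1344, -1067))) = Add(-2938811, Mul(-1, Mul(-825, -1067))) = Add(-2938811, Mul(-1, 880275)) = Add(-2938811, -880275) = -3819086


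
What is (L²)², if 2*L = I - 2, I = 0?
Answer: 1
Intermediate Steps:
L = -1 (L = (0 - 2)/2 = (½)*(-2) = -1)
(L²)² = ((-1)²)² = 1² = 1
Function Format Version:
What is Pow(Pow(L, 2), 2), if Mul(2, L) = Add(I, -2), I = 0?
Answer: 1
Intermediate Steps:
L = -1 (L = Mul(Rational(1, 2), Add(0, -2)) = Mul(Rational(1, 2), -2) = -1)
Pow(Pow(L, 2), 2) = Pow(Pow(-1, 2), 2) = Pow(1, 2) = 1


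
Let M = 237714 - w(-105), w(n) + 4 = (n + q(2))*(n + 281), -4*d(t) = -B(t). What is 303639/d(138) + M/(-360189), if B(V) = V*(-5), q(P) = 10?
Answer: -72940878884/41421735 ≈ -1760.9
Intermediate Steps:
B(V) = -5*V
d(t) = -5*t/4 (d(t) = -(-1)*(-5*t)/4 = -5*t/4)
w(n) = -4 + (10 + n)*(281 + n) (w(n) = -4 + (n + 10)*(n + 281) = -4 + (10 + n)*(281 + n))
M = 254438 (M = 237714 - (2806 + (-105)² + 291*(-105)) = 237714 - (2806 + 11025 - 30555) = 237714 - 1*(-16724) = 237714 + 16724 = 254438)
303639/d(138) + M/(-360189) = 303639/((-5/4*138)) + 254438/(-360189) = 303639/(-345/2) + 254438*(-1/360189) = 303639*(-2/345) - 254438/360189 = -202426/115 - 254438/360189 = -72940878884/41421735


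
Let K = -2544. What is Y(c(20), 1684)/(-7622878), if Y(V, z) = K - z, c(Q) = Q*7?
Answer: 2114/3811439 ≈ 0.00055465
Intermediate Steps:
c(Q) = 7*Q
Y(V, z) = -2544 - z
Y(c(20), 1684)/(-7622878) = (-2544 - 1*1684)/(-7622878) = (-2544 - 1684)*(-1/7622878) = -4228*(-1/7622878) = 2114/3811439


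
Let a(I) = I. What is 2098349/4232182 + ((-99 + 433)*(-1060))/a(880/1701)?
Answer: -15929446444651/23277001 ≈ -6.8434e+5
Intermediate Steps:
2098349/4232182 + ((-99 + 433)*(-1060))/a(880/1701) = 2098349/4232182 + ((-99 + 433)*(-1060))/((880/1701)) = 2098349*(1/4232182) + (334*(-1060))/((880*(1/1701))) = 2098349/4232182 - 354040/880/1701 = 2098349/4232182 - 354040*1701/880 = 2098349/4232182 - 15055551/22 = -15929446444651/23277001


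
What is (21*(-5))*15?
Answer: -1575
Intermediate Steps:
(21*(-5))*15 = -105*15 = -1575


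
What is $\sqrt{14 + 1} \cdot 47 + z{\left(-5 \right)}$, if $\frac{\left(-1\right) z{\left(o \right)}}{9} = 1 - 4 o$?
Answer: $-189 + 47 \sqrt{15} \approx -6.9698$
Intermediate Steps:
$z{\left(o \right)} = -9 + 36 o$ ($z{\left(o \right)} = - 9 \left(1 - 4 o\right) = -9 + 36 o$)
$\sqrt{14 + 1} \cdot 47 + z{\left(-5 \right)} = \sqrt{14 + 1} \cdot 47 + \left(-9 + 36 \left(-5\right)\right) = \sqrt{15} \cdot 47 - 189 = 47 \sqrt{15} - 189 = -189 + 47 \sqrt{15}$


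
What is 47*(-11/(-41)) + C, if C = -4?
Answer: 353/41 ≈ 8.6098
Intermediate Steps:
47*(-11/(-41)) + C = 47*(-11/(-41)) - 4 = 47*(-11*(-1/41)) - 4 = 47*(11/41) - 4 = 517/41 - 4 = 353/41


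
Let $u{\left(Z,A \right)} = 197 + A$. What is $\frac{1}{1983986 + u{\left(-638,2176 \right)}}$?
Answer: $\frac{1}{1986359} \approx 5.0343 \cdot 10^{-7}$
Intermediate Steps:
$\frac{1}{1983986 + u{\left(-638,2176 \right)}} = \frac{1}{1983986 + \left(197 + 2176\right)} = \frac{1}{1983986 + 2373} = \frac{1}{1986359}$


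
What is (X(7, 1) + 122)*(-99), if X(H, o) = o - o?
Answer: -12078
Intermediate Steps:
X(H, o) = 0
(X(7, 1) + 122)*(-99) = (0 + 122)*(-99) = 122*(-99) = -12078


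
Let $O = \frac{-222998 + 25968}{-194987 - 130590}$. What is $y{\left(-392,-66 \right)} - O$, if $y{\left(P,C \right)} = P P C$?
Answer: $- \frac{3301944829478}{325577} \approx -1.0142 \cdot 10^{7}$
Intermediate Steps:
$y{\left(P,C \right)} = C P^{2}$ ($y{\left(P,C \right)} = P C P = C P^{2}$)
$O = \frac{197030}{325577}$ ($O = - \frac{197030}{-325577} = \left(-197030\right) \left(- \frac{1}{325577}\right) = \frac{197030}{325577} \approx 0.60517$)
$y{\left(-392,-66 \right)} - O = - 66 \left(-392\right)^{2} - \frac{197030}{325577} = \left(-66\right) 153664 - \frac{197030}{325577} = -10141824 - \frac{197030}{325577} = - \frac{3301944829478}{325577}$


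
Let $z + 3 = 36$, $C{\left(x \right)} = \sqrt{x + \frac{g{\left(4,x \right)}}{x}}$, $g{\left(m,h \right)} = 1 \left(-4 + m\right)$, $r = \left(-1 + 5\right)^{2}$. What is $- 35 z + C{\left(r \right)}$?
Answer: $-1151$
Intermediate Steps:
$r = 16$ ($r = 4^{2} = 16$)
$g{\left(m,h \right)} = -4 + m$
$C{\left(x \right)} = \sqrt{x}$ ($C{\left(x \right)} = \sqrt{x + \frac{-4 + 4}{x}} = \sqrt{x + \frac{0}{x}} = \sqrt{x + 0} = \sqrt{x}$)
$z = 33$ ($z = -3 + 36 = 33$)
$- 35 z + C{\left(r \right)} = \left(-35\right) 33 + \sqrt{16} = -1155 + 4 = -1151$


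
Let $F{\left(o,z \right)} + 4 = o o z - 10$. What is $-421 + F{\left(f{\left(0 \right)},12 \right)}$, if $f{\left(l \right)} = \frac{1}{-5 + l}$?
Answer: $- \frac{10863}{25} \approx -434.52$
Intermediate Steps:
$F{\left(o,z \right)} = -14 + z o^{2}$ ($F{\left(o,z \right)} = -4 + \left(o o z - 10\right) = -4 + \left(o^{2} z - 10\right) = -4 + \left(z o^{2} - 10\right) = -4 + \left(-10 + z o^{2}\right) = -14 + z o^{2}$)
$-421 + F{\left(f{\left(0 \right)},12 \right)} = -421 - \left(14 - 12 \left(\frac{1}{-5 + 0}\right)^{2}\right) = -421 - \left(14 - 12 \left(\frac{1}{-5}\right)^{2}\right) = -421 - \left(14 - 12 \left(- \frac{1}{5}\right)^{2}\right) = -421 + \left(-14 + 12 \cdot \frac{1}{25}\right) = -421 + \left(-14 + \frac{12}{25}\right) = -421 - \frac{338}{25} = - \frac{10863}{25}$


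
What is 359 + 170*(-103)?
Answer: -17151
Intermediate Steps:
359 + 170*(-103) = 359 - 17510 = -17151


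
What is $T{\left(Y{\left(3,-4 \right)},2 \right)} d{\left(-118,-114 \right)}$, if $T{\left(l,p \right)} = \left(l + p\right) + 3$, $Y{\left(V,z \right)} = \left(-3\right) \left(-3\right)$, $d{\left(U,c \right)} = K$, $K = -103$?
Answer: $-1442$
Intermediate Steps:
$d{\left(U,c \right)} = -103$
$Y{\left(V,z \right)} = 9$
$T{\left(l,p \right)} = 3 + l + p$
$T{\left(Y{\left(3,-4 \right)},2 \right)} d{\left(-118,-114 \right)} = \left(3 + 9 + 2\right) \left(-103\right) = 14 \left(-103\right) = -1442$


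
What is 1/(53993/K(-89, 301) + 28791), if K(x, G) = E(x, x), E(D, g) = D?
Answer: 89/2508406 ≈ 3.5481e-5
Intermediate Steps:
K(x, G) = x
1/(53993/K(-89, 301) + 28791) = 1/(53993/(-89) + 28791) = 1/(53993*(-1/89) + 28791) = 1/(-53993/89 + 28791) = 1/(2508406/89) = 89/2508406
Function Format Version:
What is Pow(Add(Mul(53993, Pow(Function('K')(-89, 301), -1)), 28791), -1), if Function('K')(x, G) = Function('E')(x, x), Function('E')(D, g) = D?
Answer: Rational(89, 2508406) ≈ 3.5481e-5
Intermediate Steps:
Function('K')(x, G) = x
Pow(Add(Mul(53993, Pow(Function('K')(-89, 301), -1)), 28791), -1) = Pow(Add(Mul(53993, Pow(-89, -1)), 28791), -1) = Pow(Add(Mul(53993, Rational(-1, 89)), 28791), -1) = Pow(Add(Rational(-53993, 89), 28791), -1) = Pow(Rational(2508406, 89), -1) = Rational(89, 2508406)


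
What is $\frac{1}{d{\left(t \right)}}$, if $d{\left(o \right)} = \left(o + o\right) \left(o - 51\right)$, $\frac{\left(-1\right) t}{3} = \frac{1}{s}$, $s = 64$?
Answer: $\frac{2048}{9801} \approx 0.20896$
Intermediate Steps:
$t = - \frac{3}{64} \approx -0.046875$
$d{\left(o \right)} = 2 o \left(-51 + o\right)$
$\frac{1}{d{\left(t \right)}} = \frac{1}{2 \left(- \frac{3}{64}\right) \left(-51 - \frac{3}{64}\right)} = \frac{1}{2 \left(- \frac{3}{64}\right) \left(- \frac{3267}{64}\right)} = \frac{1}{\frac{9801}{2048}} = \frac{2048}{9801}$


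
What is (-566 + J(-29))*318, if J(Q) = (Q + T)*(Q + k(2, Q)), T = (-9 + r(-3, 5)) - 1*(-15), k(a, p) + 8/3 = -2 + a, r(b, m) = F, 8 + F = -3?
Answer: 162392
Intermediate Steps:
F = -11 (F = -8 - 3 = -11)
r(b, m) = -11
k(a, p) = -14/3 + a (k(a, p) = -8/3 + (-2 + a) = -14/3 + a)
T = -5 (T = (-9 - 11) - 1*(-15) = -20 + 15 = -5)
J(Q) = (-5 + Q)*(-8/3 + Q) (J(Q) = (Q - 5)*(Q + (-14/3 + 2)) = (-5 + Q)*(Q - 8/3) = (-5 + Q)*(-8/3 + Q))
(-566 + J(-29))*318 = (-566 + (40/3 + (-29)² - 23/3*(-29)))*318 = (-566 + (40/3 + 841 + 667/3))*318 = (-566 + 3230/3)*318 = (1532/3)*318 = 162392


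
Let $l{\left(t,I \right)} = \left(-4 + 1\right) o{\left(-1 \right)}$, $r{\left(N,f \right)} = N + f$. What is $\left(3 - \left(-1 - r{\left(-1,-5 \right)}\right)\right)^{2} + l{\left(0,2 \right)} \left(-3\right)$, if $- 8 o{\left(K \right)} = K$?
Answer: $\frac{41}{8} \approx 5.125$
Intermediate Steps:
$o{\left(K \right)} = - \frac{K}{8}$
$l{\left(t,I \right)} = - \frac{3}{8}$ ($l{\left(t,I \right)} = \left(-4 + 1\right) \left(\left(- \frac{1}{8}\right) \left(-1\right)\right) = \left(-3\right) \frac{1}{8} = - \frac{3}{8}$)
$\left(3 - \left(-1 - r{\left(-1,-5 \right)}\right)\right)^{2} + l{\left(0,2 \right)} \left(-3\right) = \left(3 + \left(\left(\left(-1 - 5\right) + 3\right) - 2\right)\right)^{2} - - \frac{9}{8} = \left(3 + \left(\left(-6 + 3\right) - 2\right)\right)^{2} + \frac{9}{8} = \left(3 - 5\right)^{2} + \frac{9}{8} = \left(-2\right)^{2} + \frac{9}{8} = 4 + \frac{9}{8} = \frac{41}{8}$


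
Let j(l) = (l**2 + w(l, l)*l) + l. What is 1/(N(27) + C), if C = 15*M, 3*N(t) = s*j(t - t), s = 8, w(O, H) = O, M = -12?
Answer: -1/180 ≈ -0.0055556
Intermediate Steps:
j(l) = l + 2*l**2 (j(l) = (l**2 + l*l) + l = (l**2 + l**2) + l = 2*l**2 + l = l + 2*l**2)
N(t) = 0 (N(t) = (8*((t - t)*(1 + 2*(t - t))))/3 = (8*(0*(1 + 2*0)))/3 = (8*(0*(1 + 0)))/3 = (8*(0*1))/3 = (8*0)/3 = (1/3)*0 = 0)
C = -180 (C = 15*(-12) = -180)
1/(N(27) + C) = 1/(0 - 180) = 1/(-180) = -1/180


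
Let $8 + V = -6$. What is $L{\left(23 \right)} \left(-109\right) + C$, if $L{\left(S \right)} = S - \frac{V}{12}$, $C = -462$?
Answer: $- \frac{18577}{6} \approx -3096.2$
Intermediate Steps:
$V = -14$ ($V = -8 - 6 = -14$)
$L{\left(S \right)} = \frac{7}{6} + S$ ($L{\left(S \right)} = S - - \frac{14}{12} = S - \left(-14\right) \frac{1}{12} = S - - \frac{7}{6} = S + \frac{7}{6} = \frac{7}{6} + S$)
$L{\left(23 \right)} \left(-109\right) + C = \left(\frac{7}{6} + 23\right) \left(-109\right) - 462 = \frac{145}{6} \left(-109\right) - 462 = - \frac{15805}{6} - 462 = - \frac{18577}{6}$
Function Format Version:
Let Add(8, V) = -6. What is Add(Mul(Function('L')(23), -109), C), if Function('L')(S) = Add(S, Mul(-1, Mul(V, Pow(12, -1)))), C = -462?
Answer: Rational(-18577, 6) ≈ -3096.2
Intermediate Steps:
V = -14 (V = Add(-8, -6) = -14)
Function('L')(S) = Add(Rational(7, 6), S) (Function('L')(S) = Add(S, Mul(-1, Mul(-14, Pow(12, -1)))) = Add(S, Mul(-1, Mul(-14, Rational(1, 12)))) = Add(S, Mul(-1, Rational(-7, 6))) = Add(S, Rational(7, 6)) = Add(Rational(7, 6), S))
Add(Mul(Function('L')(23), -109), C) = Add(Mul(Add(Rational(7, 6), 23), -109), -462) = Add(Mul(Rational(145, 6), -109), -462) = Add(Rational(-15805, 6), -462) = Rational(-18577, 6)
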